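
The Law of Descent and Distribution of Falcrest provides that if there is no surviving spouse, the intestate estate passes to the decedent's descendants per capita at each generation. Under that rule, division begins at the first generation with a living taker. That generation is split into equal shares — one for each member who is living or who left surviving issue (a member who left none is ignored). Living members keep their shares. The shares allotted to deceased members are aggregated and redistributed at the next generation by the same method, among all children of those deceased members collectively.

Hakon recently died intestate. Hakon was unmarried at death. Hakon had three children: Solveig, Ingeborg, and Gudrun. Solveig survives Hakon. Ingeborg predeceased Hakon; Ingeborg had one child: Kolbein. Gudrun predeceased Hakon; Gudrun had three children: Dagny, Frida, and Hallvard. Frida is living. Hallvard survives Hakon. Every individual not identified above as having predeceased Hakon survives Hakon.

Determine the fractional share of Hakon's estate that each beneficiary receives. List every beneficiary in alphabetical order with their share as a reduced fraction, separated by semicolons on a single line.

There is no surviving spouse, so the entire estate passes to Hakon's descendants per capita at each generation.
At generation 1 (Solveig, Ingeborg, Gudrun) there are 3 shares of (1)/3 = 1/3 each.
Living: Solveig — each takes 1/3.
Deceased: Ingeborg and Gudrun. Their combined 2/3 is pooled and carried to generation 2.
At generation 2 (Kolbein, Dagny, Frida, Hallvard) there are 4 shares of (2/3)/4 = 1/6 each.
Living: Kolbein, Dagny, Frida, and Hallvard — each takes 1/6.

Dagny 1/6; Frida 1/6; Hallvard 1/6; Kolbein 1/6; Solveig 1/3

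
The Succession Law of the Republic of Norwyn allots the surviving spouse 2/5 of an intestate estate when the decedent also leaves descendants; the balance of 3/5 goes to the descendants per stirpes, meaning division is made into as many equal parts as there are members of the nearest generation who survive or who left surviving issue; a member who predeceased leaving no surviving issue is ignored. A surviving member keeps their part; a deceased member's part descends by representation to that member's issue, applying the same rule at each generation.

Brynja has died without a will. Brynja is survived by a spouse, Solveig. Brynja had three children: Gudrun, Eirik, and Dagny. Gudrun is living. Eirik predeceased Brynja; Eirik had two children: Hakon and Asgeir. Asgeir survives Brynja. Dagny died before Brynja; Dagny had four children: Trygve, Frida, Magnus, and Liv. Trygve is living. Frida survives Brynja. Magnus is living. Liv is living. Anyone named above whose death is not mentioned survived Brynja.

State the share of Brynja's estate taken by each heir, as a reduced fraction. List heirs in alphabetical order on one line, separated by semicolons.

Solveig, as surviving spouse, takes 2/5.
The remaining 3/5 passes to Brynja's descendants per stirpes.
The 3/5 is divided into 3 equal shares of 1/5 among Gudrun, Eirik, Dagny.
Gudrun is living and takes 1/5.
Eirik predeceased; the 1/5 allotted to Eirik's branch passes to Eirik's issue by representation.
The 1/5 is divided into 2 equal shares of 1/10 among Hakon, Asgeir.
Hakon is living and takes 1/10.
Asgeir is living and takes 1/10.
Dagny predeceased; the 1/5 allotted to Dagny's branch passes to Dagny's issue by representation.
The 1/5 is divided into 4 equal shares of 1/20 among Trygve, Frida, Magnus, Liv.
Trygve is living and takes 1/20.
Frida is living and takes 1/20.
Magnus is living and takes 1/20.
Liv is living and takes 1/20.

Asgeir 1/10; Frida 1/20; Gudrun 1/5; Hakon 1/10; Liv 1/20; Magnus 1/20; Solveig 2/5; Trygve 1/20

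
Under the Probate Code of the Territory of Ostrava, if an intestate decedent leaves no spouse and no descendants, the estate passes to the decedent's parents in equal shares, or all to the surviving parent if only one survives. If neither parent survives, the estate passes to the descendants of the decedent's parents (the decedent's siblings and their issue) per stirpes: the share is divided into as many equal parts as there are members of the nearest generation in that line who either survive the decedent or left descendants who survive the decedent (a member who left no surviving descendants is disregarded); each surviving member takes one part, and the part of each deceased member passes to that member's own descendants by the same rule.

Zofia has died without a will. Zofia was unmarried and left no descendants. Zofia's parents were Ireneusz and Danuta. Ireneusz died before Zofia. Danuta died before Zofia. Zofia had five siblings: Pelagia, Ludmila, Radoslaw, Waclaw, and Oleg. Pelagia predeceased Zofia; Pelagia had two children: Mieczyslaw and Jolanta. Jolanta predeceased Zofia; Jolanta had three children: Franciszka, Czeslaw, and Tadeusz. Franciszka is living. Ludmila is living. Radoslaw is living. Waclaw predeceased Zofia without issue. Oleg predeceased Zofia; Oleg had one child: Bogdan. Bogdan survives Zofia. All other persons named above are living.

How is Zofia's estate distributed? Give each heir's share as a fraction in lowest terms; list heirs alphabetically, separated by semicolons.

Neither parent survives and there are no descendants, so the estate passes to Zofia's siblings and their issue per stirpes.
Waclaw left no surviving issue, so that branch lapses and is disregarded.
The estate is divided into 4 equal shares of 1/4 among Pelagia, Ludmila, Radoslaw, Oleg.
Pelagia predeceased; the 1/4 allotted to Pelagia's branch passes to Pelagia's issue by representation.
The 1/4 is divided into 2 equal shares of 1/8 among Mieczyslaw, Jolanta.
Mieczyslaw is living and takes 1/8.
Jolanta predeceased; the 1/8 allotted to Jolanta's branch passes to Jolanta's issue by representation.
The 1/8 is divided into 3 equal shares of 1/24 among Franciszka, Czeslaw, Tadeusz.
Franciszka is living and takes 1/24.
Czeslaw is living and takes 1/24.
Tadeusz is living and takes 1/24.
Ludmila is living and takes 1/4.
Radoslaw is living and takes 1/4.
Oleg predeceased; the 1/4 allotted to Oleg's branch passes to Oleg's issue by representation.
Bogdan is the sole taker at this level and receives the full 1/4.

Bogdan 1/4; Czeslaw 1/24; Franciszka 1/24; Ludmila 1/4; Mieczyslaw 1/8; Radoslaw 1/4; Tadeusz 1/24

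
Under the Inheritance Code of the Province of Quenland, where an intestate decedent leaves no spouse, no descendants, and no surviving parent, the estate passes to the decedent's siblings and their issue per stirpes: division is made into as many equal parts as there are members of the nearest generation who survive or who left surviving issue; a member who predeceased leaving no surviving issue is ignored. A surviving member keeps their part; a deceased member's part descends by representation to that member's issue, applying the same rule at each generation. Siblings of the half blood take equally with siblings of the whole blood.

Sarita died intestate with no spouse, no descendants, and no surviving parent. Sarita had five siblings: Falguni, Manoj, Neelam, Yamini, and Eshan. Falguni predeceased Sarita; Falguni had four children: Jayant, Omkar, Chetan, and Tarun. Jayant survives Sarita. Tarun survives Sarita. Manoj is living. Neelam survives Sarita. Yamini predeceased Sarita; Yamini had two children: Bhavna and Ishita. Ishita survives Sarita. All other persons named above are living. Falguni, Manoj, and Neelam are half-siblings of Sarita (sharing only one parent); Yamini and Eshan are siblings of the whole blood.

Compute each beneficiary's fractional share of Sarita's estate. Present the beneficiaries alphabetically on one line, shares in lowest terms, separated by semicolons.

No spouse, descendants, or parent survives, so the estate passes to Sarita's siblings per stirpes.
Half-blood and whole-blood siblings take equally under the stated rule.
The estate is divided into 5 equal shares of 1/5 among Falguni, Manoj, Neelam, Yamini, Eshan.
Falguni predeceased; the 1/5 allotted to Falguni's branch passes to Falguni's issue by representation.
The 1/5 is divided into 4 equal shares of 1/20 among Jayant, Omkar, Chetan, Tarun.
Jayant is living and takes 1/20.
Omkar is living and takes 1/20.
Chetan is living and takes 1/20.
Tarun is living and takes 1/20.
Manoj is living and takes 1/5.
Neelam is living and takes 1/5.
Yamini predeceased; the 1/5 allotted to Yamini's branch passes to Yamini's issue by representation.
The 1/5 is divided into 2 equal shares of 1/10 among Bhavna, Ishita.
Bhavna is living and takes 1/10.
Ishita is living and takes 1/10.
Eshan is living and takes 1/5.

Bhavna 1/10; Chetan 1/20; Eshan 1/5; Ishita 1/10; Jayant 1/20; Manoj 1/5; Neelam 1/5; Omkar 1/20; Tarun 1/20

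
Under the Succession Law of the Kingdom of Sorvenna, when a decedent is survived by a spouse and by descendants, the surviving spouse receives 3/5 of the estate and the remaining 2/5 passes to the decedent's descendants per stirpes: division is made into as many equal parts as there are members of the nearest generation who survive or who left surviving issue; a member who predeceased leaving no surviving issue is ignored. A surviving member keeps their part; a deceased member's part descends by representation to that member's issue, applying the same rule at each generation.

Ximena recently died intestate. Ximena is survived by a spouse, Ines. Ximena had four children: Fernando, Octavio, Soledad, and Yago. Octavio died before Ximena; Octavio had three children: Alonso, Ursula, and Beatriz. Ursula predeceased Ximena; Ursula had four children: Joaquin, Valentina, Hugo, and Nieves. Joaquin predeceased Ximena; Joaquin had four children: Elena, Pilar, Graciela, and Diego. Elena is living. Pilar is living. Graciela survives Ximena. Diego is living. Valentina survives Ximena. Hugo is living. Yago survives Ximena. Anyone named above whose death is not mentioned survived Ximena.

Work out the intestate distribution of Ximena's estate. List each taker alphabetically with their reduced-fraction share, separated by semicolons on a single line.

Ines, as surviving spouse, takes 3/5.
The remaining 2/5 passes to Ximena's descendants per stirpes.
The 2/5 is divided into 4 equal shares of 1/10 among Fernando, Octavio, Soledad, Yago.
Fernando is living and takes 1/10.
Octavio predeceased; the 1/10 allotted to Octavio's branch passes to Octavio's issue by representation.
The 1/10 is divided into 3 equal shares of 1/30 among Alonso, Ursula, Beatriz.
Alonso is living and takes 1/30.
Ursula predeceased; the 1/30 allotted to Ursula's branch passes to Ursula's issue by representation.
The 1/30 is divided into 4 equal shares of 1/120 among Joaquin, Valentina, Hugo, Nieves.
Joaquin predeceased; the 1/120 allotted to Joaquin's branch passes to Joaquin's issue by representation.
The 1/120 is divided into 4 equal shares of 1/480 among Elena, Pilar, Graciela, Diego.
Elena is living and takes 1/480.
Pilar is living and takes 1/480.
Graciela is living and takes 1/480.
Diego is living and takes 1/480.
Valentina is living and takes 1/120.
Hugo is living and takes 1/120.
Nieves is living and takes 1/120.
Beatriz is living and takes 1/30.
Soledad is living and takes 1/10.
Yago is living and takes 1/10.

Alonso 1/30; Beatriz 1/30; Diego 1/480; Elena 1/480; Fernando 1/10; Graciela 1/480; Hugo 1/120; Ines 3/5; Nieves 1/120; Pilar 1/480; Soledad 1/10; Valentina 1/120; Yago 1/10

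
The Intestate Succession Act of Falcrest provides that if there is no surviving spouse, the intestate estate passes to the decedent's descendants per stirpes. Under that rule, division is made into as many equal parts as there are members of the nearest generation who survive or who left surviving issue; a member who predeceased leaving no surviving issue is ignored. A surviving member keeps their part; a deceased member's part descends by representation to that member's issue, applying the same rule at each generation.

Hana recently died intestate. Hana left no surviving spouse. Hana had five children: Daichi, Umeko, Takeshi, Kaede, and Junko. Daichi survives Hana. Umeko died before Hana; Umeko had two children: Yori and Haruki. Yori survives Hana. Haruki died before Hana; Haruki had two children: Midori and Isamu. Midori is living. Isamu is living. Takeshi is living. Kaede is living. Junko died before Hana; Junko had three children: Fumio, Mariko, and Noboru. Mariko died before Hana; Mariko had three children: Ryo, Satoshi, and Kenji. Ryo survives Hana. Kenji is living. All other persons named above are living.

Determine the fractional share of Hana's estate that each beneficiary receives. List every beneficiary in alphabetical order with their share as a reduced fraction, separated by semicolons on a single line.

Daichi 1/5; Fumio 1/15; Isamu 1/20; Kaede 1/5; Kenji 1/45; Midori 1/20; Noboru 1/15; Ryo 1/45; Satoshi 1/45; Takeshi 1/5; Yori 1/10

There is no surviving spouse, so the entire estate passes to Hana's descendants per stirpes.
The estate is divided into 5 equal shares of 1/5 among Daichi, Umeko, Takeshi, Kaede, Junko.
Daichi is living and takes 1/5.
Umeko predeceased; the 1/5 allotted to Umeko's branch passes to Umeko's issue by representation.
The 1/5 is divided into 2 equal shares of 1/10 among Yori, Haruki.
Yori is living and takes 1/10.
Haruki predeceased; the 1/10 allotted to Haruki's branch passes to Haruki's issue by representation.
The 1/10 is divided into 2 equal shares of 1/20 among Midori, Isamu.
Midori is living and takes 1/20.
Isamu is living and takes 1/20.
Takeshi is living and takes 1/5.
Kaede is living and takes 1/5.
Junko predeceased; the 1/5 allotted to Junko's branch passes to Junko's issue by representation.
The 1/5 is divided into 3 equal shares of 1/15 among Fumio, Mariko, Noboru.
Fumio is living and takes 1/15.
Mariko predeceased; the 1/15 allotted to Mariko's branch passes to Mariko's issue by representation.
The 1/15 is divided into 3 equal shares of 1/45 among Ryo, Satoshi, Kenji.
Ryo is living and takes 1/45.
Satoshi is living and takes 1/45.
Kenji is living and takes 1/45.
Noboru is living and takes 1/15.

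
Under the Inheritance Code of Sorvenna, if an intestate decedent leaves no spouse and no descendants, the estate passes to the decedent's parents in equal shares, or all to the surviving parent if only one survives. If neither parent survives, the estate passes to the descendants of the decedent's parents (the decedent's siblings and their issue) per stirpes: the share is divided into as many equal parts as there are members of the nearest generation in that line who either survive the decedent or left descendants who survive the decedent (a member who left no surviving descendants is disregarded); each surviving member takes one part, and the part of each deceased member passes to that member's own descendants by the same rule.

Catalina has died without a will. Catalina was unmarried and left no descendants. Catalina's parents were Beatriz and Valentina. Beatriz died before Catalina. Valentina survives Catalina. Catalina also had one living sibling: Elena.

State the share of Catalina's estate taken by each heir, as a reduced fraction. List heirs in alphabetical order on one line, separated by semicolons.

Valentina 1

Only one parent, Valentina, survives, so Valentina takes the entire estate. The siblings take nothing because a surviving parent has priority.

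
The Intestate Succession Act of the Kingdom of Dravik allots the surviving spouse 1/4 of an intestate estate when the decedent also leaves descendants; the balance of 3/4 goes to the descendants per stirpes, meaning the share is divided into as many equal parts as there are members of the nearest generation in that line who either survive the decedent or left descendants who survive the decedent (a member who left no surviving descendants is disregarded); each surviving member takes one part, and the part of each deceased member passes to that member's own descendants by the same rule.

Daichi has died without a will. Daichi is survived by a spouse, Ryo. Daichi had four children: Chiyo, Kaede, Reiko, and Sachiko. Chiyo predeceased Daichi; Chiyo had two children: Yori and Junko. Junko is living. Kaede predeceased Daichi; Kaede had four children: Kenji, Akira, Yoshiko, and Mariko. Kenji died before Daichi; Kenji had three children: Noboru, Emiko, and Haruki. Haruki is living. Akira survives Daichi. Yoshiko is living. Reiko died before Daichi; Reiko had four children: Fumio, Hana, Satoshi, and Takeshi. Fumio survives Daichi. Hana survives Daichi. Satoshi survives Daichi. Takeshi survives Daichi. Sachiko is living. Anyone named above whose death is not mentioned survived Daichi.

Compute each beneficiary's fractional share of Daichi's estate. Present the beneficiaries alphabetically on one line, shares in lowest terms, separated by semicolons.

Akira 3/64; Emiko 1/64; Fumio 3/64; Hana 3/64; Haruki 1/64; Junko 3/32; Mariko 3/64; Noboru 1/64; Ryo 1/4; Sachiko 3/16; Satoshi 3/64; Takeshi 3/64; Yori 3/32; Yoshiko 3/64

Ryo, as surviving spouse, takes 1/4.
The remaining 3/4 passes to Daichi's descendants per stirpes.
The 3/4 is divided into 4 equal shares of 3/16 among Chiyo, Kaede, Reiko, Sachiko.
Chiyo predeceased; the 3/16 allotted to Chiyo's branch passes to Chiyo's issue by representation.
The 3/16 is divided into 2 equal shares of 3/32 among Yori, Junko.
Yori is living and takes 3/32.
Junko is living and takes 3/32.
Kaede predeceased; the 3/16 allotted to Kaede's branch passes to Kaede's issue by representation.
The 3/16 is divided into 4 equal shares of 3/64 among Kenji, Akira, Yoshiko, Mariko.
Kenji predeceased; the 3/64 allotted to Kenji's branch passes to Kenji's issue by representation.
The 3/64 is divided into 3 equal shares of 1/64 among Noboru, Emiko, Haruki.
Noboru is living and takes 1/64.
Emiko is living and takes 1/64.
Haruki is living and takes 1/64.
Akira is living and takes 3/64.
Yoshiko is living and takes 3/64.
Mariko is living and takes 3/64.
Reiko predeceased; the 3/16 allotted to Reiko's branch passes to Reiko's issue by representation.
The 3/16 is divided into 4 equal shares of 3/64 among Fumio, Hana, Satoshi, Takeshi.
Fumio is living and takes 3/64.
Hana is living and takes 3/64.
Satoshi is living and takes 3/64.
Takeshi is living and takes 3/64.
Sachiko is living and takes 3/16.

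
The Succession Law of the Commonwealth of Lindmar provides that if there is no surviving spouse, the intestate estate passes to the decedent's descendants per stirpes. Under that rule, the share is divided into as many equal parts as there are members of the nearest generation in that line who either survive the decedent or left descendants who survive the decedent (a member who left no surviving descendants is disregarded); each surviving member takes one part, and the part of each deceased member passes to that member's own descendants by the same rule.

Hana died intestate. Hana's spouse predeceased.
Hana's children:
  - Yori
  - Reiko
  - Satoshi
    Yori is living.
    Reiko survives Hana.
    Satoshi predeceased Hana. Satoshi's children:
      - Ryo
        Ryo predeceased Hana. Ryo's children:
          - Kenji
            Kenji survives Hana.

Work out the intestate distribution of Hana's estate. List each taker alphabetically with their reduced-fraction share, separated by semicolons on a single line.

There is no surviving spouse, so the entire estate passes to Hana's descendants per stirpes.
The estate is divided into 3 equal shares of 1/3 among Yori, Reiko, Satoshi.
Yori is living and takes 1/3.
Reiko is living and takes 1/3.
Satoshi predeceased; the 1/3 allotted to Satoshi's branch passes to Satoshi's issue by representation.
Ryo's line is the sole branch at this level, so the full 1/3 passes to Ryo's issue by representation.
Kenji is the sole taker at this level and receives the full 1/3.

Kenji 1/3; Reiko 1/3; Yori 1/3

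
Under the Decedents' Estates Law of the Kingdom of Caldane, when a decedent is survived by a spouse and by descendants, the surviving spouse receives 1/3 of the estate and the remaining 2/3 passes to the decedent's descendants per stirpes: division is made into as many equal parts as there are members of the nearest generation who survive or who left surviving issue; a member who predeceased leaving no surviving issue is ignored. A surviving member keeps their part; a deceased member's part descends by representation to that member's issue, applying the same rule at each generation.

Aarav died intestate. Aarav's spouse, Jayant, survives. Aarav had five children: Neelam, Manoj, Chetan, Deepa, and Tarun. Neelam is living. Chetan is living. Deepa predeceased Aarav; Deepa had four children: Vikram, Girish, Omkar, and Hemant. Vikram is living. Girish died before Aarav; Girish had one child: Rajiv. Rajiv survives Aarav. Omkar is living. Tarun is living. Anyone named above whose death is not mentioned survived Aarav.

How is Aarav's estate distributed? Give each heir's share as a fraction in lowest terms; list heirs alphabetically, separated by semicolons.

Jayant, as surviving spouse, takes 1/3.
The remaining 2/3 passes to Aarav's descendants per stirpes.
The 2/3 is divided into 5 equal shares of 2/15 among Neelam, Manoj, Chetan, Deepa, Tarun.
Neelam is living and takes 2/15.
Manoj is living and takes 2/15.
Chetan is living and takes 2/15.
Deepa predeceased; the 2/15 allotted to Deepa's branch passes to Deepa's issue by representation.
The 2/15 is divided into 4 equal shares of 1/30 among Vikram, Girish, Omkar, Hemant.
Vikram is living and takes 1/30.
Girish predeceased; the 1/30 allotted to Girish's branch passes to Girish's issue by representation.
Rajiv is the sole taker at this level and receives the full 1/30.
Omkar is living and takes 1/30.
Hemant is living and takes 1/30.
Tarun is living and takes 2/15.

Chetan 2/15; Hemant 1/30; Jayant 1/3; Manoj 2/15; Neelam 2/15; Omkar 1/30; Rajiv 1/30; Tarun 2/15; Vikram 1/30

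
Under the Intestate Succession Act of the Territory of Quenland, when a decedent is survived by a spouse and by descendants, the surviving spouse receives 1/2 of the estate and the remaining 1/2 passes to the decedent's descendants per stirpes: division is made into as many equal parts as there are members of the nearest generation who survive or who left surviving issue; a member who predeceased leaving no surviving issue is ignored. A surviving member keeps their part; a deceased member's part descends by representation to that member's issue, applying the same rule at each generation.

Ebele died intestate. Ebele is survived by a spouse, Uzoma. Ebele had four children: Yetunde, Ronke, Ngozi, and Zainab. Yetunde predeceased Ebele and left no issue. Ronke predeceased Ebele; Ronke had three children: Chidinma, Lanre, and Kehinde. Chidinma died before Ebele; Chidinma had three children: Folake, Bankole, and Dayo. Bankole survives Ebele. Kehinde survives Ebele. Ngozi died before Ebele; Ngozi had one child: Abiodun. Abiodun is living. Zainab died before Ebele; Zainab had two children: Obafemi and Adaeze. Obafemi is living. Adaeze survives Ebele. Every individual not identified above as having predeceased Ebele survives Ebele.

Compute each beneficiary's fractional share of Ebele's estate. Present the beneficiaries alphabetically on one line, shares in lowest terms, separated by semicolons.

Abiodun 1/6; Adaeze 1/12; Bankole 1/54; Dayo 1/54; Folake 1/54; Kehinde 1/18; Lanre 1/18; Obafemi 1/12; Uzoma 1/2

Uzoma, as surviving spouse, takes 1/2.
The remaining 1/2 passes to Ebele's descendants per stirpes.
Yetunde left no surviving issue, so that branch lapses and is disregarded.
The 1/2 is divided into 3 equal shares of 1/6 among Ronke, Ngozi, Zainab.
Ronke predeceased; the 1/6 allotted to Ronke's branch passes to Ronke's issue by representation.
The 1/6 is divided into 3 equal shares of 1/18 among Chidinma, Lanre, Kehinde.
Chidinma predeceased; the 1/18 allotted to Chidinma's branch passes to Chidinma's issue by representation.
The 1/18 is divided into 3 equal shares of 1/54 among Folake, Bankole, Dayo.
Folake is living and takes 1/54.
Bankole is living and takes 1/54.
Dayo is living and takes 1/54.
Lanre is living and takes 1/18.
Kehinde is living and takes 1/18.
Ngozi predeceased; the 1/6 allotted to Ngozi's branch passes to Ngozi's issue by representation.
Abiodun is the sole taker at this level and receives the full 1/6.
Zainab predeceased; the 1/6 allotted to Zainab's branch passes to Zainab's issue by representation.
The 1/6 is divided into 2 equal shares of 1/12 among Obafemi, Adaeze.
Obafemi is living and takes 1/12.
Adaeze is living and takes 1/12.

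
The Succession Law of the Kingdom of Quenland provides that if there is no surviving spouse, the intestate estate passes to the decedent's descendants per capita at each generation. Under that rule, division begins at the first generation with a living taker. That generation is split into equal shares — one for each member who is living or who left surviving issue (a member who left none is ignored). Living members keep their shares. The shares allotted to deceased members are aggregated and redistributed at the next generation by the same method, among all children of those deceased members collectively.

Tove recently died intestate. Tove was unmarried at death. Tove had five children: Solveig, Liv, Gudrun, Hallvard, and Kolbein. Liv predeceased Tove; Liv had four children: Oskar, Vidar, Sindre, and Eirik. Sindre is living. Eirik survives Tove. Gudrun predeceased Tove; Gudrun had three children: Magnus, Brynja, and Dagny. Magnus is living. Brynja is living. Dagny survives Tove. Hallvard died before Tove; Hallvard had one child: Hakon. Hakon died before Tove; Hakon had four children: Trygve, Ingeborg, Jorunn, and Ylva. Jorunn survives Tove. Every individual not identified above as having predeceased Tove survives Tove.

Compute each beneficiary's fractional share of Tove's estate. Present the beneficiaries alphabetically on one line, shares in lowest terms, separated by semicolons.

Brynja 3/40; Dagny 3/40; Eirik 3/40; Ingeborg 3/160; Jorunn 3/160; Kolbein 1/5; Magnus 3/40; Oskar 3/40; Sindre 3/40; Solveig 1/5; Trygve 3/160; Vidar 3/40; Ylva 3/160

There is no surviving spouse, so the entire estate passes to Tove's descendants per capita at each generation.
At generation 1 (Solveig, Liv, Gudrun, Hallvard, Kolbein) there are 5 shares of (1)/5 = 1/5 each.
Living: Solveig and Kolbein — each takes 1/5.
Deceased: Liv, Gudrun, and Hallvard. Their combined 3/5 is pooled and carried to generation 2.
At generation 2 (Oskar, Vidar, Sindre, Eirik, Magnus, Brynja, Dagny, Hakon) there are 8 shares of (3/5)/8 = 3/40 each.
Living: Oskar, Vidar, Sindre, Eirik, Magnus, Brynja, and Dagny — each takes 3/40.
Deceased: Hakon. That 3/40 share is carried to generation 3.
At generation 3 (Trygve, Ingeborg, Jorunn, Ylva) there are 4 shares of (3/40)/4 = 3/160 each.
Living: Trygve, Ingeborg, Jorunn, and Ylva — each takes 3/160.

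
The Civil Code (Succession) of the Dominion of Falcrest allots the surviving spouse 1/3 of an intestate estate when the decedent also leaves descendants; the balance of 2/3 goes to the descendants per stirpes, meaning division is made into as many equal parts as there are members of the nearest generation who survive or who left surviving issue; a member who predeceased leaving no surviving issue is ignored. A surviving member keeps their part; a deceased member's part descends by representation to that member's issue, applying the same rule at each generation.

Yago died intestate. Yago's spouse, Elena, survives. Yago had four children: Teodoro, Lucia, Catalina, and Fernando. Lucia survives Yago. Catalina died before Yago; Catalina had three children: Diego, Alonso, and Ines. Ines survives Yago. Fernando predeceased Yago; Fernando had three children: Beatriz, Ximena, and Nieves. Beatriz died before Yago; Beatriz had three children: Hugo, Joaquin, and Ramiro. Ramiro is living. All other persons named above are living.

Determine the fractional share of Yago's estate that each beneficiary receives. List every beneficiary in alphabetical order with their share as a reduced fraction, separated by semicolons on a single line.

Elena, as surviving spouse, takes 1/3.
The remaining 2/3 passes to Yago's descendants per stirpes.
The 2/3 is divided into 4 equal shares of 1/6 among Teodoro, Lucia, Catalina, Fernando.
Teodoro is living and takes 1/6.
Lucia is living and takes 1/6.
Catalina predeceased; the 1/6 allotted to Catalina's branch passes to Catalina's issue by representation.
The 1/6 is divided into 3 equal shares of 1/18 among Diego, Alonso, Ines.
Diego is living and takes 1/18.
Alonso is living and takes 1/18.
Ines is living and takes 1/18.
Fernando predeceased; the 1/6 allotted to Fernando's branch passes to Fernando's issue by representation.
The 1/6 is divided into 3 equal shares of 1/18 among Beatriz, Ximena, Nieves.
Beatriz predeceased; the 1/18 allotted to Beatriz's branch passes to Beatriz's issue by representation.
The 1/18 is divided into 3 equal shares of 1/54 among Hugo, Joaquin, Ramiro.
Hugo is living and takes 1/54.
Joaquin is living and takes 1/54.
Ramiro is living and takes 1/54.
Ximena is living and takes 1/18.
Nieves is living and takes 1/18.

Alonso 1/18; Diego 1/18; Elena 1/3; Hugo 1/54; Ines 1/18; Joaquin 1/54; Lucia 1/6; Nieves 1/18; Ramiro 1/54; Teodoro 1/6; Ximena 1/18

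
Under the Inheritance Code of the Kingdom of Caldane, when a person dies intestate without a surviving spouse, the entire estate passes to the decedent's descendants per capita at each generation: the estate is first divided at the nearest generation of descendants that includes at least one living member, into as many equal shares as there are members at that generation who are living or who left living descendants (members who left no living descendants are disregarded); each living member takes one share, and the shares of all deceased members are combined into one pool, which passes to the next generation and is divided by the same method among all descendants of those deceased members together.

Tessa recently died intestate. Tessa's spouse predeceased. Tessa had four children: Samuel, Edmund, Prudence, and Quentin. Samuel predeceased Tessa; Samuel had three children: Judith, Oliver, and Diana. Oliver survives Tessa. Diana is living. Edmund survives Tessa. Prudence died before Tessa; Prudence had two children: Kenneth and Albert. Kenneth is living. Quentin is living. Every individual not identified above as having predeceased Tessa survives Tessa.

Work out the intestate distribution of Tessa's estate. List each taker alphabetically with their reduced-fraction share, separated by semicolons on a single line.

There is no surviving spouse, so the entire estate passes to Tessa's descendants per capita at each generation.
At generation 1 (Samuel, Edmund, Prudence, Quentin) there are 4 shares of (1)/4 = 1/4 each.
Living: Edmund and Quentin — each takes 1/4.
Deceased: Samuel and Prudence. Their combined 1/2 is pooled and carried to generation 2.
At generation 2 (Judith, Oliver, Diana, Kenneth, Albert) there are 5 shares of (1/2)/5 = 1/10 each.
Living: Judith, Oliver, Diana, Kenneth, and Albert — each takes 1/10.

Albert 1/10; Diana 1/10; Edmund 1/4; Judith 1/10; Kenneth 1/10; Oliver 1/10; Quentin 1/4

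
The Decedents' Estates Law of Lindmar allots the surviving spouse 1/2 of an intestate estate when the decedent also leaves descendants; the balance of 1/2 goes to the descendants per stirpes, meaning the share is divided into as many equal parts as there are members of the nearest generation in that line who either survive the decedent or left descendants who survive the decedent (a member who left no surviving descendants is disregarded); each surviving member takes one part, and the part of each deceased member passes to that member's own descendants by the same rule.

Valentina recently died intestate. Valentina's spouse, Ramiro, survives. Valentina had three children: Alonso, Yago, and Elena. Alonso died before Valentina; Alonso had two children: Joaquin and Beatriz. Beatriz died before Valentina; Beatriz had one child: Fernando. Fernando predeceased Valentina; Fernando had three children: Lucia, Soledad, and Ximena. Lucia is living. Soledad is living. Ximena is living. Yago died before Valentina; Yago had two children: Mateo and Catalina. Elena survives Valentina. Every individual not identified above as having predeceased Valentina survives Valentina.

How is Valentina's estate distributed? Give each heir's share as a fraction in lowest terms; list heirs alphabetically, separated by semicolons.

Catalina 1/12; Elena 1/6; Joaquin 1/12; Lucia 1/36; Mateo 1/12; Ramiro 1/2; Soledad 1/36; Ximena 1/36

Ramiro, as surviving spouse, takes 1/2.
The remaining 1/2 passes to Valentina's descendants per stirpes.
The 1/2 is divided into 3 equal shares of 1/6 among Alonso, Yago, Elena.
Alonso predeceased; the 1/6 allotted to Alonso's branch passes to Alonso's issue by representation.
The 1/6 is divided into 2 equal shares of 1/12 among Joaquin, Beatriz.
Joaquin is living and takes 1/12.
Beatriz predeceased; the 1/12 allotted to Beatriz's branch passes to Beatriz's issue by representation.
Fernando's line is the sole branch at this level, so the full 1/12 passes to Fernando's issue by representation.
The 1/12 is divided into 3 equal shares of 1/36 among Lucia, Soledad, Ximena.
Lucia is living and takes 1/36.
Soledad is living and takes 1/36.
Ximena is living and takes 1/36.
Yago predeceased; the 1/6 allotted to Yago's branch passes to Yago's issue by representation.
The 1/6 is divided into 2 equal shares of 1/12 among Mateo, Catalina.
Mateo is living and takes 1/12.
Catalina is living and takes 1/12.
Elena is living and takes 1/6.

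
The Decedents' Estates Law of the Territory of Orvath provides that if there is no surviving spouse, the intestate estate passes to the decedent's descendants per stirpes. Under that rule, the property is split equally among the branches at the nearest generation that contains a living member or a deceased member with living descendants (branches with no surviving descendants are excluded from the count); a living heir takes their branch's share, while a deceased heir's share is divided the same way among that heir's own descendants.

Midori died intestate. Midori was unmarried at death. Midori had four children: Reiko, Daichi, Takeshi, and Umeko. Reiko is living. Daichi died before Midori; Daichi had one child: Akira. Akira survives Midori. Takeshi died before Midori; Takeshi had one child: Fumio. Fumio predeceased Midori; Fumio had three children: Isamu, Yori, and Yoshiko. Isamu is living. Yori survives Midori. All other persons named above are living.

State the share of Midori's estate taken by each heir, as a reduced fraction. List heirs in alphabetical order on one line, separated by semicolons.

There is no surviving spouse, so the entire estate passes to Midori's descendants per stirpes.
The estate is divided into 4 equal shares of 1/4 among Reiko, Daichi, Takeshi, Umeko.
Reiko is living and takes 1/4.
Daichi predeceased; the 1/4 allotted to Daichi's branch passes to Daichi's issue by representation.
Akira is the sole taker at this level and receives the full 1/4.
Takeshi predeceased; the 1/4 allotted to Takeshi's branch passes to Takeshi's issue by representation.
Fumio's line is the sole branch at this level, so the full 1/4 passes to Fumio's issue by representation.
The 1/4 is divided into 3 equal shares of 1/12 among Isamu, Yori, Yoshiko.
Isamu is living and takes 1/12.
Yori is living and takes 1/12.
Yoshiko is living and takes 1/12.
Umeko is living and takes 1/4.

Akira 1/4; Isamu 1/12; Reiko 1/4; Umeko 1/4; Yori 1/12; Yoshiko 1/12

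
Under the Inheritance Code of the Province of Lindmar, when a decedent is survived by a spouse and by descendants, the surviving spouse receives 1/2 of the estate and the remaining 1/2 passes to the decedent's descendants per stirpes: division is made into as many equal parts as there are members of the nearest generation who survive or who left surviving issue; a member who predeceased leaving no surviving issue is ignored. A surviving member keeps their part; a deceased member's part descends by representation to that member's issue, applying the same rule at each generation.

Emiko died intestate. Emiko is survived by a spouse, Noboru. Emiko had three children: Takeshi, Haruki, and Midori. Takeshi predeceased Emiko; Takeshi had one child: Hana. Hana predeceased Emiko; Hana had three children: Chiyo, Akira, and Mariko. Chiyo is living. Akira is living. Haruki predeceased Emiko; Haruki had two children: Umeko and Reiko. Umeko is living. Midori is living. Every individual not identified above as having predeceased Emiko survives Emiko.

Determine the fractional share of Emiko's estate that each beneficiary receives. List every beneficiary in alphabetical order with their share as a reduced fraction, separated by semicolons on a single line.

Akira 1/18; Chiyo 1/18; Mariko 1/18; Midori 1/6; Noboru 1/2; Reiko 1/12; Umeko 1/12

Noboru, as surviving spouse, takes 1/2.
The remaining 1/2 passes to Emiko's descendants per stirpes.
The 1/2 is divided into 3 equal shares of 1/6 among Takeshi, Haruki, Midori.
Takeshi predeceased; the 1/6 allotted to Takeshi's branch passes to Takeshi's issue by representation.
Hana's line is the sole branch at this level, so the full 1/6 passes to Hana's issue by representation.
The 1/6 is divided into 3 equal shares of 1/18 among Chiyo, Akira, Mariko.
Chiyo is living and takes 1/18.
Akira is living and takes 1/18.
Mariko is living and takes 1/18.
Haruki predeceased; the 1/6 allotted to Haruki's branch passes to Haruki's issue by representation.
The 1/6 is divided into 2 equal shares of 1/12 among Umeko, Reiko.
Umeko is living and takes 1/12.
Reiko is living and takes 1/12.
Midori is living and takes 1/6.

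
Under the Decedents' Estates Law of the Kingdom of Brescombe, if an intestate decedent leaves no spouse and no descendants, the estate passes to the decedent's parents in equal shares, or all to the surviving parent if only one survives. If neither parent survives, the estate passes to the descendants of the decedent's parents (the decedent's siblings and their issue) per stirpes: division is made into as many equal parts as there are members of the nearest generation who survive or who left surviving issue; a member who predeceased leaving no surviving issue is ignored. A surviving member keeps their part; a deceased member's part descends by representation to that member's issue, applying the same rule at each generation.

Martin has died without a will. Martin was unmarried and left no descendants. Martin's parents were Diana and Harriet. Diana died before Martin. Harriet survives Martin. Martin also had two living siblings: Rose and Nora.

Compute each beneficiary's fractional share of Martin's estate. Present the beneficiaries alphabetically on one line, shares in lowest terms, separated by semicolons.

Only one parent, Harriet, survives, so Harriet takes the entire estate. The siblings take nothing because a surviving parent has priority.

Harriet 1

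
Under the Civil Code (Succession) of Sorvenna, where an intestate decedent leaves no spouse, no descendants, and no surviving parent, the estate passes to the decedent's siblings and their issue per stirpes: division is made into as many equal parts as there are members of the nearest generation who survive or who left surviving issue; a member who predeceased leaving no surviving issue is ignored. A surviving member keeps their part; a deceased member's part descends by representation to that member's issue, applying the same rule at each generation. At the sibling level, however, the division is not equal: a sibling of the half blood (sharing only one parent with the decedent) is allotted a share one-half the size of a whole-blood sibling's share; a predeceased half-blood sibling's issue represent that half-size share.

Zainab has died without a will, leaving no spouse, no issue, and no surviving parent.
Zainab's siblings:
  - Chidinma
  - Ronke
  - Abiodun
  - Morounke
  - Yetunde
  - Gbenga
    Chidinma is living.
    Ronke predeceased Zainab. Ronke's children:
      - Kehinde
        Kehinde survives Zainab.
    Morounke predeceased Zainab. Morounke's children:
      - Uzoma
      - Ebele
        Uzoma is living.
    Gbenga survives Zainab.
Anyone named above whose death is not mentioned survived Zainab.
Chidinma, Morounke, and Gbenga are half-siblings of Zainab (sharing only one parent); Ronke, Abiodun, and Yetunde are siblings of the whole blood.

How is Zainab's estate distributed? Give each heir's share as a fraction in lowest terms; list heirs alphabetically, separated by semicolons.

No spouse, descendants, or parent survives, so the estate passes to Zainab's siblings per stirpes.
Half-blood siblings count for one-half the weight of whole-blood siblings at the initial division.
Dividing 1 in proportion to weights (total weight 9/2): Chidinma (weight 1/2) → 1/9; Ronke (weight 1) → 2/9; Abiodun (weight 1) → 2/9; Morounke (weight 1/2) → 1/9; Yetunde (weight 1) → 2/9; Gbenga (weight 1/2) → 1/9.
Chidinma is living and takes 1/9.
Ronke predeceased; the 2/9 allotted to Ronke's branch passes to Ronke's issue by representation.
Kehinde is the sole taker at this level and receives the full 2/9.
Abiodun is living and takes 2/9.
Morounke predeceased; the 1/9 allotted to Morounke's branch passes to Morounke's issue by representation.
The 1/9 is divided into 2 equal shares of 1/18 among Uzoma, Ebele.
Uzoma is living and takes 1/18.
Ebele is living and takes 1/18.
Yetunde is living and takes 2/9.
Gbenga is living and takes 1/9.

Abiodun 2/9; Chidinma 1/9; Ebele 1/18; Gbenga 1/9; Kehinde 2/9; Uzoma 1/18; Yetunde 2/9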